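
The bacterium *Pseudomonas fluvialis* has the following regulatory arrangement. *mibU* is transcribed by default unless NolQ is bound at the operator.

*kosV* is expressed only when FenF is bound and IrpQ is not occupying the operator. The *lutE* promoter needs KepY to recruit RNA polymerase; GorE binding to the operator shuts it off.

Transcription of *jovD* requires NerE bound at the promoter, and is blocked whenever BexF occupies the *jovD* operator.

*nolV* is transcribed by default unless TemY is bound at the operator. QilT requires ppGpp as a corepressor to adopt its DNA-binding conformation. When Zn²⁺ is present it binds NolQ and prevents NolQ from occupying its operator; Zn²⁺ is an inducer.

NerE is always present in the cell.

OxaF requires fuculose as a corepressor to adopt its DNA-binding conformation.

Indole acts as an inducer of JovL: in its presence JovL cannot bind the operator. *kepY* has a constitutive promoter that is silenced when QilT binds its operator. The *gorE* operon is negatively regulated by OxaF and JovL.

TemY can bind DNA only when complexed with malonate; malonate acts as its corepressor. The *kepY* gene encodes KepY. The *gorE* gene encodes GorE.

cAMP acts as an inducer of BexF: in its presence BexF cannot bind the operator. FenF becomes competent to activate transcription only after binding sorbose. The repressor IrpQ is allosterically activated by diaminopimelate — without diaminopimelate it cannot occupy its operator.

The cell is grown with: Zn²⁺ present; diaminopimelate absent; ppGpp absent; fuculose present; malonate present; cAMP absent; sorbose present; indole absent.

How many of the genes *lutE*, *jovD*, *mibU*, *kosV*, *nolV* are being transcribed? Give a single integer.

3

Fuculose is present, so OxaF is active.
Indole is absent, so JovL is active.
With repressor OxaF bound, *gorE* is not transcribed.
So GorE is not produced.
ppGpp is absent, so QilT is inactive.
With no repressor bound, *kepY* is transcribed.
So KepY is produced and active.
No repressor is bound and KepY is active, so *lutE* is transcribed.
→ *lutE* is ON.
cAMP is absent, so BexF is active.
NerE is produced constitutively and is active.
With repressor BexF bound, *jovD* is not transcribed.
→ *jovD* is OFF.
Zn²⁺ is present, so NolQ is inactive.
With no repressor bound, *mibU* is transcribed.
→ *mibU* is ON.
Sorbose is present, so FenF is active.
Diaminopimelate is absent, so IrpQ is inactive.
No repressor is bound and FenF is active, so *kosV* is transcribed.
→ *kosV* is ON.
Malonate is present, so TemY is active.
With repressor TemY bound, *nolV* is not transcribed.
→ *nolV* is OFF.
3 of the 5 genes are transcribed.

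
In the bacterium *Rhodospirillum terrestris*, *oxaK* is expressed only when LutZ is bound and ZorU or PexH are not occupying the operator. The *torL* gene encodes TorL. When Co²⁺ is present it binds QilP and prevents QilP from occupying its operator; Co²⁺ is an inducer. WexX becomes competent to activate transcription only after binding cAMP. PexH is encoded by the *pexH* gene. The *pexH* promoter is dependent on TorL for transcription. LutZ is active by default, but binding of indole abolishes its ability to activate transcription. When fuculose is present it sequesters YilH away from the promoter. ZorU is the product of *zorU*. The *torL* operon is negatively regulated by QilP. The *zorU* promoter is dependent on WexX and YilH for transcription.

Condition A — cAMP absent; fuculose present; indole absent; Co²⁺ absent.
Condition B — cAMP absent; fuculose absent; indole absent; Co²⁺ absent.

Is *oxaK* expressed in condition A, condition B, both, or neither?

Condition A:
cAMP is absent, so WexX is inactive.
Fuculose is present, so YilH is inactive.
Required activator WexX is absent, so *zorU* is not transcribed.
So ZorU is not produced.
Indole is absent, so LutZ is active.
Co²⁺ is absent, so QilP is active.
With repressor QilP bound, *torL* is not transcribed.
So TorL is not produced.
Required activator TorL is absent, so *pexH* is not transcribed.
So PexH is not produced.
No repressor is bound and LutZ is active, so *oxaK* is transcribed.
→ *oxaK* is ON in A.
Condition B:
cAMP is absent, so WexX is inactive.
Fuculose is absent, so YilH is active.
Required activator WexX is absent, so *zorU* is not transcribed.
So ZorU is not produced.
Indole is absent, so LutZ is active.
Co²⁺ is absent, so QilP is active.
With repressor QilP bound, *torL* is not transcribed.
So TorL is not produced.
Required activator TorL is absent, so *pexH* is not transcribed.
So PexH is not produced.
No repressor is bound and LutZ is active, so *oxaK* is transcribed.
→ *oxaK* is ON in B.

both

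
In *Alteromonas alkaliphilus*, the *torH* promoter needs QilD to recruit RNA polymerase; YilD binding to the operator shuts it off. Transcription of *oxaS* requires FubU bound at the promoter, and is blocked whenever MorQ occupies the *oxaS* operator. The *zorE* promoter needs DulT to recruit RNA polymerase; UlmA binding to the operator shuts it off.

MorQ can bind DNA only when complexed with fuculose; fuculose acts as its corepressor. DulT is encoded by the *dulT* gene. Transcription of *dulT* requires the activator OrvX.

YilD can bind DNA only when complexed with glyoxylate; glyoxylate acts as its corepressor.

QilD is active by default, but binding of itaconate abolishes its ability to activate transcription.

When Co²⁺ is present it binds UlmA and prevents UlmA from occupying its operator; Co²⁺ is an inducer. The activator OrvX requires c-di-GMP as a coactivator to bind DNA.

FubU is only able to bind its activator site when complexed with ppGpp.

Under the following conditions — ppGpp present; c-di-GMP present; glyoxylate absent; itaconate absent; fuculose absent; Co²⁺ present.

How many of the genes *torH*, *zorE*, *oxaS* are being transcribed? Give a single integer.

Glyoxylate is absent, so YilD is inactive.
Itaconate is absent, so QilD is active.
No repressor is bound and QilD is active, so *torH* is transcribed.
→ *torH* is ON.
Co²⁺ is present, so UlmA is inactive.
c-di-GMP is present, so OrvX is active.
No repressor is bound and OrvX is active, so *dulT* is transcribed.
So DulT is produced and active.
No repressor is bound and DulT is active, so *zorE* is transcribed.
→ *zorE* is ON.
Fuculose is absent, so MorQ is inactive.
ppGpp is present, so FubU is active.
No repressor is bound and FubU is active, so *oxaS* is transcribed.
→ *oxaS* is ON.
3 of the 3 genes are transcribed.

3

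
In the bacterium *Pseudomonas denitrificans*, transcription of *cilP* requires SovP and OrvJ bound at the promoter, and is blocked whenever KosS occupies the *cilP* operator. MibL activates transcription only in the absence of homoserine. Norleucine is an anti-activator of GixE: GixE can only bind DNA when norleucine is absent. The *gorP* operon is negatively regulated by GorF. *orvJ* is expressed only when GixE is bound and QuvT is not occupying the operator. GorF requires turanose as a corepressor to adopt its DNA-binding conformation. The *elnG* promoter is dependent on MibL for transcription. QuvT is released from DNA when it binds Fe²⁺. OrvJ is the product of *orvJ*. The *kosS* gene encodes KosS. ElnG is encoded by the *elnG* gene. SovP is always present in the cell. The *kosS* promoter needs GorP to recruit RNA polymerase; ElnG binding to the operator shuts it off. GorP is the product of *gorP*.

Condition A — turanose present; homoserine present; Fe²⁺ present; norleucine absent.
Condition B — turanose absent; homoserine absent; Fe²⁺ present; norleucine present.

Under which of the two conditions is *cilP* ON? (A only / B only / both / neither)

Condition A:
SovP is produced constitutively and is active.
Turanose is present, so GorF is active.
With repressor GorF bound, *gorP* is not transcribed.
So GorP is not produced.
Homoserine is present, so MibL is inactive.
Required activator MibL is absent, so *elnG* is not transcribed.
So ElnG is not produced.
Required activator GorP is absent, so *kosS* is not transcribed.
So KosS is not produced.
Fe²⁺ is present, so QuvT is inactive.
Norleucine is absent, so GixE is active.
No repressor is bound and GixE is active, so *orvJ* is transcribed.
So OrvJ is produced and active.
No repressor is bound and SovP and OrvJ are active, so *cilP* is transcribed.
→ *cilP* is ON in A.
Condition B:
SovP is produced constitutively and is active.
Turanose is absent, so GorF is inactive.
With no repressor bound, *gorP* is transcribed.
So GorP is produced and active.
Homoserine is absent, so MibL is active.
No repressor is bound and MibL is active, so *elnG* is transcribed.
So ElnG is produced and active.
With repressor ElnG bound, *kosS* is not transcribed.
So KosS is not produced.
Fe²⁺ is present, so QuvT is inactive.
Norleucine is present, so GixE is inactive.
Required activator GixE is absent, so *orvJ* is not transcribed.
So OrvJ is not produced.
Required activator OrvJ is absent, so *cilP* is not transcribed.
→ *cilP* is OFF in B.

A only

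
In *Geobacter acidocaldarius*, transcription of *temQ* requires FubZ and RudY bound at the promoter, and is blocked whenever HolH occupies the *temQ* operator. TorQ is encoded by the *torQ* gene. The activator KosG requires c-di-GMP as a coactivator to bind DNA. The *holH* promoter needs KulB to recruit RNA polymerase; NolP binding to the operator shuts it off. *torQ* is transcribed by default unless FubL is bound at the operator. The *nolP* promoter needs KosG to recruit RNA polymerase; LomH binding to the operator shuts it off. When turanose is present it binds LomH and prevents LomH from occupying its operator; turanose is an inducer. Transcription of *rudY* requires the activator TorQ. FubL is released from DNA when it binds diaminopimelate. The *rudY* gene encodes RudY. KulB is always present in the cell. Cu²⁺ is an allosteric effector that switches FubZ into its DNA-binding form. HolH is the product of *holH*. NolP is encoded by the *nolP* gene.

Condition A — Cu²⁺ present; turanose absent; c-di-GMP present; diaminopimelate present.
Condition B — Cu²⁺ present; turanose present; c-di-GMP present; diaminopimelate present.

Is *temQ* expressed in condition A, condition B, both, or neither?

Condition A:
Cu²⁺ is present, so FubZ is active.
KulB is produced constitutively and is active.
Turanose is absent, so LomH is active.
c-di-GMP is present, so KosG is active.
With repressor LomH bound, *nolP* is not transcribed.
So NolP is not produced.
No repressor is bound and KulB is active, so *holH* is transcribed.
So HolH is produced and active.
Diaminopimelate is present, so FubL is inactive.
With no repressor bound, *torQ* is transcribed.
So TorQ is produced and active.
No repressor is bound and TorQ is active, so *rudY* is transcribed.
So RudY is produced and active.
With repressor HolH bound, *temQ* is not transcribed.
→ *temQ* is OFF in A.
Condition B:
Cu²⁺ is present, so FubZ is active.
KulB is produced constitutively and is active.
Turanose is present, so LomH is inactive.
c-di-GMP is present, so KosG is active.
No repressor is bound and KosG is active, so *nolP* is transcribed.
So NolP is produced and active.
With repressor NolP bound, *holH* is not transcribed.
So HolH is not produced.
Diaminopimelate is present, so FubL is inactive.
With no repressor bound, *torQ* is transcribed.
So TorQ is produced and active.
No repressor is bound and TorQ is active, so *rudY* is transcribed.
So RudY is produced and active.
No repressor is bound and FubZ and RudY are active, so *temQ* is transcribed.
→ *temQ* is ON in B.

B only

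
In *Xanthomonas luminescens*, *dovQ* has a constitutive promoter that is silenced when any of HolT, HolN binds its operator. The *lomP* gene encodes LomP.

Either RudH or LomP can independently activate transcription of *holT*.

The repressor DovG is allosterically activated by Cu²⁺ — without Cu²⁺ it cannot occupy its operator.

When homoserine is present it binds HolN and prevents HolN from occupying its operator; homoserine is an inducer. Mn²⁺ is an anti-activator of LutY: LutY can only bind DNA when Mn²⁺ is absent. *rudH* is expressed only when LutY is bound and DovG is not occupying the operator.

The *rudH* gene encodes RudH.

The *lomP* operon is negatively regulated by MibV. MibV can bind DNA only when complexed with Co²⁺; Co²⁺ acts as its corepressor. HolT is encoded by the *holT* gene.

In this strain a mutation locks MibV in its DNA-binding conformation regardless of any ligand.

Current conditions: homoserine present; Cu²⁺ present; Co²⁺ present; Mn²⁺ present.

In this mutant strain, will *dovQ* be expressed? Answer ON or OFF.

ON

Cu²⁺ is present, so DovG is active.
Mn²⁺ is present, so LutY is inactive.
With repressor DovG bound, *rudH* is not transcribed.
So RudH is not produced.
MibV is constitutively active in this strain.
With repressor MibV bound, *lomP* is not transcribed.
So LomP is not produced.
No activator is available at the *holT* promoter, so *holT* is not transcribed.
So HolT is not produced.
Homoserine is present, so HolN is inactive.
With no repressor bound, *dovQ* is transcribed.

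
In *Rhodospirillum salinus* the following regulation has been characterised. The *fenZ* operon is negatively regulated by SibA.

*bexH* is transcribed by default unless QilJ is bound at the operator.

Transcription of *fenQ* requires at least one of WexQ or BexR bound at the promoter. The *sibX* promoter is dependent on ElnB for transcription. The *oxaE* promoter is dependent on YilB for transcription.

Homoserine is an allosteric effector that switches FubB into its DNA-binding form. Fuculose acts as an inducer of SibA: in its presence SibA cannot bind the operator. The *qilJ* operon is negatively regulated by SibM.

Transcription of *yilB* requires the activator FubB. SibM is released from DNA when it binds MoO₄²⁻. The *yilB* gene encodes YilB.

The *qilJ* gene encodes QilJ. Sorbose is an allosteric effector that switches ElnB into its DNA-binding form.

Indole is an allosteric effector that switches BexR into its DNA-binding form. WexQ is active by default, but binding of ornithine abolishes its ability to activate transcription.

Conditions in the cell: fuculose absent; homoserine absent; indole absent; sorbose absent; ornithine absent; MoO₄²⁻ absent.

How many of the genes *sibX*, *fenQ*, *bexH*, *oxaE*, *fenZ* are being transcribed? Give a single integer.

Sorbose is absent, so ElnB is inactive.
Required activator ElnB is absent, so *sibX* is not transcribed.
→ *sibX* is OFF.
Ornithine is absent, so WexQ is active.
Indole is absent, so BexR is inactive.
Activator WexQ is present, so *fenQ* is transcribed.
→ *fenQ* is ON.
MoO₄²⁻ is absent, so SibM is active.
With repressor SibM bound, *qilJ* is not transcribed.
So QilJ is not produced.
With no repressor bound, *bexH* is transcribed.
→ *bexH* is ON.
Homoserine is absent, so FubB is inactive.
Required activator FubB is absent, so *yilB* is not transcribed.
So YilB is not produced.
Required activator YilB is absent, so *oxaE* is not transcribed.
→ *oxaE* is OFF.
Fuculose is absent, so SibA is active.
With repressor SibA bound, *fenZ* is not transcribed.
→ *fenZ* is OFF.
2 of the 5 genes are transcribed.

2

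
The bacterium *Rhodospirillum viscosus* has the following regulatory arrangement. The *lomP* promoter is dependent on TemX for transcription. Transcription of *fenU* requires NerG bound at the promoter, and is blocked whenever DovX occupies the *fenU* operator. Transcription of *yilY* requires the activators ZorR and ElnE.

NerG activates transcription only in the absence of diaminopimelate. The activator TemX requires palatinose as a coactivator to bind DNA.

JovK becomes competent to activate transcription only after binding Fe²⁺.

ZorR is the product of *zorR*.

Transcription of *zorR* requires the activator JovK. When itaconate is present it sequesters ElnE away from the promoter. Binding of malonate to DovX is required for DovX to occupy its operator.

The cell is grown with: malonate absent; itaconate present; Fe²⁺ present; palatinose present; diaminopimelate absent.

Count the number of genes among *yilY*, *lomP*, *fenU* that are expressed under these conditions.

2

Fe²⁺ is present, so JovK is active.
No repressor is bound and JovK is active, so *zorR* is transcribed.
So ZorR is produced and active.
Itaconate is present, so ElnE is inactive.
Required activator ElnE is absent, so *yilY* is not transcribed.
→ *yilY* is OFF.
Palatinose is present, so TemX is active.
No repressor is bound and TemX is active, so *lomP* is transcribed.
→ *lomP* is ON.
Diaminopimelate is absent, so NerG is active.
Malonate is absent, so DovX is inactive.
No repressor is bound and NerG is active, so *fenU* is transcribed.
→ *fenU* is ON.
2 of the 3 genes are transcribed.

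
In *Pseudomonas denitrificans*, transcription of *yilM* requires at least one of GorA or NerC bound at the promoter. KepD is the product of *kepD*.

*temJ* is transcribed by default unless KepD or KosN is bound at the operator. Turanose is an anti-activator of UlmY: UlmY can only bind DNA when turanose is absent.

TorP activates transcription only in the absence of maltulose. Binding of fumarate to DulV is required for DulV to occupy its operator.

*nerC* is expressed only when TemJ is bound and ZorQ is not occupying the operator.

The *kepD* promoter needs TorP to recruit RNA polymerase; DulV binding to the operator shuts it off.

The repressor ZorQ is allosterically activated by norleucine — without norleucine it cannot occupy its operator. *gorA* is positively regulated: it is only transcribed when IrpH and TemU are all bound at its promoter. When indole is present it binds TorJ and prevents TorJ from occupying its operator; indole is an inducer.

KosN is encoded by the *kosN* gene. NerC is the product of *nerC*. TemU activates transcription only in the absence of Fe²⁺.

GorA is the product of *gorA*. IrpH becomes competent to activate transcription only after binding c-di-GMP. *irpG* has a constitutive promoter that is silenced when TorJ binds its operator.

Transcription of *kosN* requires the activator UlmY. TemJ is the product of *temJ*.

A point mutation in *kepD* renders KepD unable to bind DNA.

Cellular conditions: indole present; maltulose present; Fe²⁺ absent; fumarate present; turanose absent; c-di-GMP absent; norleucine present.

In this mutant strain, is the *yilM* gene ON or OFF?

OFF

c-di-GMP is absent, so IrpH is inactive.
Fe²⁺ is absent, so TemU is active.
Required activator IrpH is absent, so *gorA* is not transcribed.
So GorA is not produced.
Norleucine is present, so ZorQ is active.
KepD is non-functional in this strain, so it has no effect.
Turanose is absent, so UlmY is active.
No repressor is bound and UlmY is active, so *kosN* is transcribed.
So KosN is produced and active.
With repressor KosN bound, *temJ* is not transcribed.
So TemJ is not produced.
With repressor ZorQ bound, *nerC* is not transcribed.
So NerC is not produced.
No activator is available at the *yilM* promoter, so *yilM* is not transcribed.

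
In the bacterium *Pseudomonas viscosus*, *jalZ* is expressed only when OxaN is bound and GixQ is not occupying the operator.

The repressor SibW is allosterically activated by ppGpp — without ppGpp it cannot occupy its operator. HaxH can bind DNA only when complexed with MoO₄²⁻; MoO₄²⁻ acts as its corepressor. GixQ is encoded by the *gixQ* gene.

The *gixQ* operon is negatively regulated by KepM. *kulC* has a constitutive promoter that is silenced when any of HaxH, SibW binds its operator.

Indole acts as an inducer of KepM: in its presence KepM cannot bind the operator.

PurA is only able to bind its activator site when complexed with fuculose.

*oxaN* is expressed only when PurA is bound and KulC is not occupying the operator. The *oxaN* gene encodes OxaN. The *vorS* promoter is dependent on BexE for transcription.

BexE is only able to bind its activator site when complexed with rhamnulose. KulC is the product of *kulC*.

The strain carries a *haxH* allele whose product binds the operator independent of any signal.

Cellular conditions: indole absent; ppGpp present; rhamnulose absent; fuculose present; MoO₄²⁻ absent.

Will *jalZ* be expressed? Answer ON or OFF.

ON

Indole is absent, so KepM is active.
With repressor KepM bound, *gixQ* is not transcribed.
So GixQ is not produced.
HaxH is constitutively active in this strain.
ppGpp is present, so SibW is active.
With repressor HaxH bound, *kulC* is not transcribed.
So KulC is not produced.
Fuculose is present, so PurA is active.
No repressor is bound and PurA is active, so *oxaN* is transcribed.
So OxaN is produced and active.
No repressor is bound and OxaN is active, so *jalZ* is transcribed.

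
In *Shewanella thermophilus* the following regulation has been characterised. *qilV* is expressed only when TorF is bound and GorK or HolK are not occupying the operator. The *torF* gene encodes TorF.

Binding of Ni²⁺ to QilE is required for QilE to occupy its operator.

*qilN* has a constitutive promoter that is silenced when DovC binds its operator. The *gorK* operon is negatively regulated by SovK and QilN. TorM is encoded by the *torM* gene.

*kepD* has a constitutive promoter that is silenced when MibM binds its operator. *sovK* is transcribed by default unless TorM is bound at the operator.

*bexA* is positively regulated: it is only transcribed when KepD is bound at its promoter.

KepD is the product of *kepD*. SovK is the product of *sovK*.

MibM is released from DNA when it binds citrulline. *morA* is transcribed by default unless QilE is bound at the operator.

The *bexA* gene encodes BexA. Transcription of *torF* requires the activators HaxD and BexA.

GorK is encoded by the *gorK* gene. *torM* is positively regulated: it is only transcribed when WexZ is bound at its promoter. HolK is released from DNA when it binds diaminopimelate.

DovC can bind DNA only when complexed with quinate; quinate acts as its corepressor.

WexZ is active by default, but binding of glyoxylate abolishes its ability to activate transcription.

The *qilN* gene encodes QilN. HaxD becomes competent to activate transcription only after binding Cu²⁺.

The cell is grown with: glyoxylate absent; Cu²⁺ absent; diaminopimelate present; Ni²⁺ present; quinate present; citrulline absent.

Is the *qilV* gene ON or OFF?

Glyoxylate is absent, so WexZ is active.
No repressor is bound and WexZ is active, so *torM* is transcribed.
So TorM is produced and active.
With repressor TorM bound, *sovK* is not transcribed.
So SovK is not produced.
Quinate is present, so DovC is active.
With repressor DovC bound, *qilN* is not transcribed.
So QilN is not produced.
With no repressor bound, *gorK* is transcribed.
So GorK is produced and active.
Cu²⁺ is absent, so HaxD is inactive.
Citrulline is absent, so MibM is active.
With repressor MibM bound, *kepD* is not transcribed.
So KepD is not produced.
Required activator KepD is absent, so *bexA* is not transcribed.
So BexA is not produced.
Required activator HaxD is absent, so *torF* is not transcribed.
So TorF is not produced.
Diaminopimelate is present, so HolK is inactive.
With repressor GorK bound, *qilV* is not transcribed.

OFF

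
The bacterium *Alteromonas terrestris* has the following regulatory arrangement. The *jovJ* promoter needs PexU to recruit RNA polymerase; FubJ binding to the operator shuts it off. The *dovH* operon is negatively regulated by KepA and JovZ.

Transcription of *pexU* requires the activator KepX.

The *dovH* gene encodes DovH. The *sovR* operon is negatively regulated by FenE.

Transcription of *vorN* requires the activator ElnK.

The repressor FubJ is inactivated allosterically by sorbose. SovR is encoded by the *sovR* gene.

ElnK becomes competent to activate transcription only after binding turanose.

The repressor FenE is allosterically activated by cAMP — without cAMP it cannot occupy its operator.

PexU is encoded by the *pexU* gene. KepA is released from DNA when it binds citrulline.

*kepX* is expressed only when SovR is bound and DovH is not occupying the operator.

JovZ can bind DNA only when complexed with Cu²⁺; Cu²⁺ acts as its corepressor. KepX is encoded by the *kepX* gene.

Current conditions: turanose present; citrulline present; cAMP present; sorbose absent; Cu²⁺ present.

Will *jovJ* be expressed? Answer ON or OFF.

OFF

cAMP is present, so FenE is active.
With repressor FenE bound, *sovR* is not transcribed.
So SovR is not produced.
Citrulline is present, so KepA is inactive.
Cu²⁺ is present, so JovZ is active.
With repressor JovZ bound, *dovH* is not transcribed.
So DovH is not produced.
Required activator SovR is absent, so *kepX* is not transcribed.
So KepX is not produced.
Required activator KepX is absent, so *pexU* is not transcribed.
So PexU is not produced.
Sorbose is absent, so FubJ is active.
With repressor FubJ bound, *jovJ* is not transcribed.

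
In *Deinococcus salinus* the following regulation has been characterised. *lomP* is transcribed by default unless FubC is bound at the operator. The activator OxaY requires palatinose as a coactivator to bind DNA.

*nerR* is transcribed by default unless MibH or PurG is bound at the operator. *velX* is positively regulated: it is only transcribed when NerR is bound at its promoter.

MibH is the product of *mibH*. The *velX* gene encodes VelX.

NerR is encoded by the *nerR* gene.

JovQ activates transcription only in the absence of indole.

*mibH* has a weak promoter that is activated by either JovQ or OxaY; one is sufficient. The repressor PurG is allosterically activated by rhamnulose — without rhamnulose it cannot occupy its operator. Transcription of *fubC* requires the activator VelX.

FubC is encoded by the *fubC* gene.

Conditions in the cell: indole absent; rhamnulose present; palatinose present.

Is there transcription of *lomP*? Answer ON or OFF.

Indole is absent, so JovQ is active.
Palatinose is present, so OxaY is active.
Activator JovQ is present, so *mibH* is transcribed.
So MibH is produced and active.
Rhamnulose is present, so PurG is active.
With repressor MibH bound, *nerR* is not transcribed.
So NerR is not produced.
Required activator NerR is absent, so *velX* is not transcribed.
So VelX is not produced.
Required activator VelX is absent, so *fubC* is not transcribed.
So FubC is not produced.
With no repressor bound, *lomP* is transcribed.

ON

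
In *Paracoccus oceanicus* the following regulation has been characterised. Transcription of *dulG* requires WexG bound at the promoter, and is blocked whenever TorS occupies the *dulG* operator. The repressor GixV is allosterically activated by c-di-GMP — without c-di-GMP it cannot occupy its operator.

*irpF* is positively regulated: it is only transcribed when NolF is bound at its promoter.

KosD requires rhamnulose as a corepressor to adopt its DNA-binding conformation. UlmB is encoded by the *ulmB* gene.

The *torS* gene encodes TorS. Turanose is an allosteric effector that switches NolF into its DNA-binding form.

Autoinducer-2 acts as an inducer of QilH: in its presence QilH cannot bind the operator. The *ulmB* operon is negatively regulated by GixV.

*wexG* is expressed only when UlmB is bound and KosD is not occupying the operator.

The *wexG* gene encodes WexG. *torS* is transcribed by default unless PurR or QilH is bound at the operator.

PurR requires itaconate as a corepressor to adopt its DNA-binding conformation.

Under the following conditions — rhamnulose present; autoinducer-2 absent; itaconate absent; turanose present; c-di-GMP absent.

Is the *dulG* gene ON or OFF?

Itaconate is absent, so PurR is inactive.
Autoinducer-2 is absent, so QilH is active.
With repressor QilH bound, *torS* is not transcribed.
So TorS is not produced.
Rhamnulose is present, so KosD is active.
c-di-GMP is absent, so GixV is inactive.
With no repressor bound, *ulmB* is transcribed.
So UlmB is produced and active.
With repressor KosD bound, *wexG* is not transcribed.
So WexG is not produced.
Required activator WexG is absent, so *dulG* is not transcribed.

OFF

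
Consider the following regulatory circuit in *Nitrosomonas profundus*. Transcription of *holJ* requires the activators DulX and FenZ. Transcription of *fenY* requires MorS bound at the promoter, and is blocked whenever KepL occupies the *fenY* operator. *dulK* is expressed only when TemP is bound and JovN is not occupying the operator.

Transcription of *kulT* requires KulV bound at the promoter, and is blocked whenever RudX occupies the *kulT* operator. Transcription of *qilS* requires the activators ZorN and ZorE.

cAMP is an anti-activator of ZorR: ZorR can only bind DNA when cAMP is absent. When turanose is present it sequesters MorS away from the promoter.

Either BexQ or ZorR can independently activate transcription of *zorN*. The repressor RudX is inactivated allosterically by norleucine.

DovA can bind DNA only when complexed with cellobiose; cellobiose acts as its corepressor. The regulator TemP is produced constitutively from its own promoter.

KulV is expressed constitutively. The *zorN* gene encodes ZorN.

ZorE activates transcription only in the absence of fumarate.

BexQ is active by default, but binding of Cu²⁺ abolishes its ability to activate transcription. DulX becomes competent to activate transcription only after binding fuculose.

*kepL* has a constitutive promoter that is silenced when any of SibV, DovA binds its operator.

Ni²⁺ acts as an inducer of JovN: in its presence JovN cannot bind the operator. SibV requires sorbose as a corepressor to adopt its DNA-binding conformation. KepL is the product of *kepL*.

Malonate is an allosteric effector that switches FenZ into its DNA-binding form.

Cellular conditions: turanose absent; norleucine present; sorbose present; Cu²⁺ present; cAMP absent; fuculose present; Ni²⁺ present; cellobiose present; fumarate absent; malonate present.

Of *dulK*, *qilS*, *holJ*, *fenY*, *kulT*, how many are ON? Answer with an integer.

Ni²⁺ is present, so JovN is inactive.
TemP is produced constitutively and is active.
No repressor is bound and TemP is active, so *dulK* is transcribed.
→ *dulK* is ON.
Cu²⁺ is present, so BexQ is inactive.
cAMP is absent, so ZorR is active.
Activator ZorR is present, so *zorN* is transcribed.
So ZorN is produced and active.
Fumarate is absent, so ZorE is active.
No repressor is bound and ZorN and ZorE are active, so *qilS* is transcribed.
→ *qilS* is ON.
Fuculose is present, so DulX is active.
Malonate is present, so FenZ is active.
No repressor is bound and DulX and FenZ are active, so *holJ* is transcribed.
→ *holJ* is ON.
Sorbose is present, so SibV is active.
Cellobiose is present, so DovA is active.
With repressor SibV bound, *kepL* is not transcribed.
So KepL is not produced.
Turanose is absent, so MorS is active.
No repressor is bound and MorS is active, so *fenY* is transcribed.
→ *fenY* is ON.
Norleucine is present, so RudX is inactive.
KulV is produced constitutively and is active.
No repressor is bound and KulV is active, so *kulT* is transcribed.
→ *kulT* is ON.
5 of the 5 genes are transcribed.

5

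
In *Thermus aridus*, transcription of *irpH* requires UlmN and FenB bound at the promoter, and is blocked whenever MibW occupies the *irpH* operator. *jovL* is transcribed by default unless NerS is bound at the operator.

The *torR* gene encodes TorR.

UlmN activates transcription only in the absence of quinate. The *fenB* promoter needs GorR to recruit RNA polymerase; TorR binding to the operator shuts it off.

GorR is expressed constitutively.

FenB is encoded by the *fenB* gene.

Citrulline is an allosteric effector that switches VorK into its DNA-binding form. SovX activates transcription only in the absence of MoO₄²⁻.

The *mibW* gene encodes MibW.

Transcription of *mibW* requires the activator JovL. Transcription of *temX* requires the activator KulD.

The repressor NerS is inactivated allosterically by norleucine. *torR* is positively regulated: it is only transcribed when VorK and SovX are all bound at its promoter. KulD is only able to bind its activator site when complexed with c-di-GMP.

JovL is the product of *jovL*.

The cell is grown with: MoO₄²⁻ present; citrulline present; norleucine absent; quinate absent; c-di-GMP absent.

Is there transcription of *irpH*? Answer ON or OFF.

ON

Norleucine is absent, so NerS is active.
With repressor NerS bound, *jovL* is not transcribed.
So JovL is not produced.
Required activator JovL is absent, so *mibW* is not transcribed.
So MibW is not produced.
Quinate is absent, so UlmN is active.
Citrulline is present, so VorK is active.
MoO₄²⁻ is present, so SovX is inactive.
Required activator SovX is absent, so *torR* is not transcribed.
So TorR is not produced.
GorR is produced constitutively and is active.
No repressor is bound and GorR is active, so *fenB* is transcribed.
So FenB is produced and active.
No repressor is bound and UlmN and FenB are active, so *irpH* is transcribed.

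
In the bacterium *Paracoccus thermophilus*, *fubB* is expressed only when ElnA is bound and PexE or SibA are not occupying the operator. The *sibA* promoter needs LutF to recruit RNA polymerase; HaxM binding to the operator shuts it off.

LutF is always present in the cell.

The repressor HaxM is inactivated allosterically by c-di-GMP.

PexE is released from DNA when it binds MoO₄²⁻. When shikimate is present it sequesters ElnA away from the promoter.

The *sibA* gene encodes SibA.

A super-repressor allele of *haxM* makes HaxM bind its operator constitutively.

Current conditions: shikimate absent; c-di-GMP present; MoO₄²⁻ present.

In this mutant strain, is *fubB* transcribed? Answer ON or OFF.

ON

MoO₄²⁻ is present, so PexE is inactive.
LutF is produced constitutively and is active.
HaxM is constitutively active in this strain.
With repressor HaxM bound, *sibA* is not transcribed.
So SibA is not produced.
Shikimate is absent, so ElnA is active.
No repressor is bound and ElnA is active, so *fubB* is transcribed.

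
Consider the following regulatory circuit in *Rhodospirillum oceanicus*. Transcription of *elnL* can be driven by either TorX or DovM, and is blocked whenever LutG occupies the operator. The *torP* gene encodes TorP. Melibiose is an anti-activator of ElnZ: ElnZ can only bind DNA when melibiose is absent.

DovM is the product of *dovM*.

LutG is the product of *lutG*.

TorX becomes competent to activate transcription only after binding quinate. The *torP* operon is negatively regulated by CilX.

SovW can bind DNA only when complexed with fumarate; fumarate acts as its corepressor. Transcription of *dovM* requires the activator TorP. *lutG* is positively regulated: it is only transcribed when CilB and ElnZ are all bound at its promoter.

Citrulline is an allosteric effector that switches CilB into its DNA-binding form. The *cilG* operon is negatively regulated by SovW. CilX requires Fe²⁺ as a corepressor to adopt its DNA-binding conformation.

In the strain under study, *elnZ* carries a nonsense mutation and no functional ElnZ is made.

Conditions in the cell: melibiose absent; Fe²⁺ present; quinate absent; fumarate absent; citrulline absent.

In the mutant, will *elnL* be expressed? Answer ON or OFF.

Citrulline is absent, so CilB is inactive.
ElnZ is non-functional in this strain, so it has no effect.
Required activator CilB is absent, so *lutG* is not transcribed.
So LutG is not produced.
Quinate is absent, so TorX is inactive.
Fe²⁺ is present, so CilX is active.
With repressor CilX bound, *torP* is not transcribed.
So TorP is not produced.
Required activator TorP is absent, so *dovM* is not transcribed.
So DovM is not produced.
No activator is available at the *elnL* promoter, so *elnL* is not transcribed.

OFF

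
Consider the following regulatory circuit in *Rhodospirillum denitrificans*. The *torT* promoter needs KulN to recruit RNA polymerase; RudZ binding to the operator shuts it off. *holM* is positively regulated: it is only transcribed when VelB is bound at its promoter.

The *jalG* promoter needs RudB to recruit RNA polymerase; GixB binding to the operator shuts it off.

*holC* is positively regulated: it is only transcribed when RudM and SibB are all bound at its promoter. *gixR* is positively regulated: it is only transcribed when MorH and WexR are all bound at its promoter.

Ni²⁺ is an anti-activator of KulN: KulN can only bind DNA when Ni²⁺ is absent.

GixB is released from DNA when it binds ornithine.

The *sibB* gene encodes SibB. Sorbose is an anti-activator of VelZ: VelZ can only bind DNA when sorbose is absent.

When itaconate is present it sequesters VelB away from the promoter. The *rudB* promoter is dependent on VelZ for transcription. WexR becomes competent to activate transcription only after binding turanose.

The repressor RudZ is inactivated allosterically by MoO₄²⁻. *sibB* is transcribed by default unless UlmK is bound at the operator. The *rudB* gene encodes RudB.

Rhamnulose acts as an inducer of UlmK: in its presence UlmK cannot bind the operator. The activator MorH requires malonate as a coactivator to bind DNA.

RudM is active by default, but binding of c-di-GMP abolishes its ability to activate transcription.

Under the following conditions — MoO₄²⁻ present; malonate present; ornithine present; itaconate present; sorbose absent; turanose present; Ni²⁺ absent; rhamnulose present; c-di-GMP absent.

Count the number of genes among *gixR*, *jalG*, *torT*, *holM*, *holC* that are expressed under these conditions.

4

Malonate is present, so MorH is active.
Turanose is present, so WexR is active.
No repressor is bound and MorH and WexR are active, so *gixR* is transcribed.
→ *gixR* is ON.
Sorbose is absent, so VelZ is active.
No repressor is bound and VelZ is active, so *rudB* is transcribed.
So RudB is produced and active.
Ornithine is present, so GixB is inactive.
No repressor is bound and RudB is active, so *jalG* is transcribed.
→ *jalG* is ON.
Ni²⁺ is absent, so KulN is active.
MoO₄²⁻ is present, so RudZ is inactive.
No repressor is bound and KulN is active, so *torT* is transcribed.
→ *torT* is ON.
Itaconate is present, so VelB is inactive.
Required activator VelB is absent, so *holM* is not transcribed.
→ *holM* is OFF.
c-di-GMP is absent, so RudM is active.
Rhamnulose is present, so UlmK is inactive.
With no repressor bound, *sibB* is transcribed.
So SibB is produced and active.
No repressor is bound and RudM and SibB are active, so *holC* is transcribed.
→ *holC* is ON.
4 of the 5 genes are transcribed.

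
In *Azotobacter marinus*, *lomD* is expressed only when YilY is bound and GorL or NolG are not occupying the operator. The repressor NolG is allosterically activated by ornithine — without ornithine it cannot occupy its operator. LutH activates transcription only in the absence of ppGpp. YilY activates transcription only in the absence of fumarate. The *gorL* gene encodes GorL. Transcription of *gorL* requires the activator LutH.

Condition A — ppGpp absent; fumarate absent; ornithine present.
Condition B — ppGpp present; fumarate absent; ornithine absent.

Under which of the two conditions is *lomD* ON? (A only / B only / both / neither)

B only

Condition A:
ppGpp is absent, so LutH is active.
No repressor is bound and LutH is active, so *gorL* is transcribed.
So GorL is produced and active.
Fumarate is absent, so YilY is active.
Ornithine is present, so NolG is active.
With repressor GorL bound, *lomD* is not transcribed.
→ *lomD* is OFF in A.
Condition B:
ppGpp is present, so LutH is inactive.
Required activator LutH is absent, so *gorL* is not transcribed.
So GorL is not produced.
Fumarate is absent, so YilY is active.
Ornithine is absent, so NolG is inactive.
No repressor is bound and YilY is active, so *lomD* is transcribed.
→ *lomD* is ON in B.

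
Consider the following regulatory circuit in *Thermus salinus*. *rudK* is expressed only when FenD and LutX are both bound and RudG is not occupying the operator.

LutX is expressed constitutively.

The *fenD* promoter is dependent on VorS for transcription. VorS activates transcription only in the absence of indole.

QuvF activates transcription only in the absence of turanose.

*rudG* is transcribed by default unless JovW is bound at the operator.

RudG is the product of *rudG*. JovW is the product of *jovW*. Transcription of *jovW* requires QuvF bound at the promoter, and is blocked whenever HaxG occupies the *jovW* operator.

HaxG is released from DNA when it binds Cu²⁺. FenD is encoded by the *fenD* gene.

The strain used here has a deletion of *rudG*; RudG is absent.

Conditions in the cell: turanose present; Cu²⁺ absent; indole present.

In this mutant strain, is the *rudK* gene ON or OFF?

RudG is non-functional in this strain, so it has no effect.
Indole is present, so VorS is inactive.
Required activator VorS is absent, so *fenD* is not transcribed.
So FenD is not produced.
LutX is produced constitutively and is active.
Required activator FenD is absent, so *rudK* is not transcribed.

OFF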